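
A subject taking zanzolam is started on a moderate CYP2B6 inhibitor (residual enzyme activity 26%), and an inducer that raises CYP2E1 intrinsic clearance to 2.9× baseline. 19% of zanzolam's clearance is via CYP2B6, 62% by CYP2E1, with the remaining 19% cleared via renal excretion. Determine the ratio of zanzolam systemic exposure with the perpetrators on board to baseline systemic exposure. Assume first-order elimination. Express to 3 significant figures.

The CYP2B6 pathway (19% of clearance) drops to 0.26× activity: 0.19 × 0.26 = 0.0494.
The CYP2E1 pathway (62% of clearance) increases to 2.9× activity: 0.62 × 2.9 = 1.798.
Non-CYP routes (19%) are unchanged.
CL_new/CL_old = 0.0494 + 1.798 + 0.19 = 2.0374.
Net systemic exposure ratio = 1 / 2.0374 = 0.491.

0.491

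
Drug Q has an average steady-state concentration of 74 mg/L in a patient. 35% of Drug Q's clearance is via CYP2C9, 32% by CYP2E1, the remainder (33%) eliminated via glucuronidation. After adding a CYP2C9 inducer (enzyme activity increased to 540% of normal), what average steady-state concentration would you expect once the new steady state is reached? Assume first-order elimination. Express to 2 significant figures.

29 mg/L

The CYP2C9 pathway (35% of clearance) increases to 5.4× activity: 0.35 × 5.4 = 1.89.
CYP2E1 (32%) and the residual 33% are unaffected.
CL_new/CL_old = 1.89 + 0.32 + 0.33 = 2.54.
Average steady-state concentration ∝ 1/CL, so new value = 74 / 2.54 = 29 mg/L.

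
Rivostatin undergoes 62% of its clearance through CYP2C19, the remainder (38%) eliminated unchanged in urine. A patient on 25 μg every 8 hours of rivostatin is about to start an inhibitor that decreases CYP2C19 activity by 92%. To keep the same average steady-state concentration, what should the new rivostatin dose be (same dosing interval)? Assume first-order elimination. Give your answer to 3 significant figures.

CYP2C19: 0.62 × 0.08 = 0.0496
Other: 0.38 (unchanged)
Relative clearance = 0.0496 + 0.38 = 0.4296.
Exposure is unchanged when dose changes in proportion to clearance. New dose = 25 μg × 0.4296 = 10.7 μg.

10.7 μg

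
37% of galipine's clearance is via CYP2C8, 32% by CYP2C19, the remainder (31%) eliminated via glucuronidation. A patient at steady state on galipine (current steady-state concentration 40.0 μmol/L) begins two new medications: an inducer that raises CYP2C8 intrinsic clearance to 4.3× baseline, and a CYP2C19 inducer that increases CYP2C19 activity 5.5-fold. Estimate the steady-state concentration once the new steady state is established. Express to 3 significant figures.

10.9 μmol/L

CYP2C8: 0.37 × 4.3 = 1.591
CYP2C19: 0.32 × 5.5 = 1.76
Other: 0.31 (unchanged)
CL_new/CL_old = 1.591 + 1.76 + 0.31 = 3.661.
Steady-state concentration ∝ 1/CL: new value = 40.0 / 3.661 = 10.9 μmol/L.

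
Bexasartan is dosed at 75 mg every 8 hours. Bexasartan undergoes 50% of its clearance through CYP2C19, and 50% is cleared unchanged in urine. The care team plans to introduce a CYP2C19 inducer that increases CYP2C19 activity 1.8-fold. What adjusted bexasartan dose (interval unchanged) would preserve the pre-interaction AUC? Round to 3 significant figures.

105 mg

CYP2C19: 0.5 × 1.8 = 0.9
Other: 0.5 (unchanged)
CL_new/CL_old = 0.9 + 0.5 = 1.4.
Exposure is unchanged when dose changes in proportion to clearance. New dose = 75 mg × 1.4 = 105 mg.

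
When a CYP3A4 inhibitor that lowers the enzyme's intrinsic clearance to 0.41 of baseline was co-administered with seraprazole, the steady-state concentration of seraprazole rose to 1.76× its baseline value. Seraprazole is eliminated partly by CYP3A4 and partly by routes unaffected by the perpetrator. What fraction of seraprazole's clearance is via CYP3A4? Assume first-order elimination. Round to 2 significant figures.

0.73

Let x = fm,CYP3A4. Because steady-state concentration ∝ 1/CL, relative clearance fell to 1/1.76 = 0.5682.
Only the CYP3A4 route changed, so 0.5682 = x·0.41 + (1 − x), giving x = 0.73.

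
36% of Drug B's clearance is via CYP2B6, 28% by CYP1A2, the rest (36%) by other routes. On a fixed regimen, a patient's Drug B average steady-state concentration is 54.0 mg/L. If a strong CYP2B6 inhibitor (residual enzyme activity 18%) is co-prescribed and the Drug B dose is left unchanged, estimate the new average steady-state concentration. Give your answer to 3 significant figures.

CYP2B6: 0.36 × 0.18 = 0.0648
CYP1A2: 0.28 (unchanged)
Other: 0.36 (unchanged)
CL_new/CL_old = 0.0648 + 0.28 + 0.36 = 0.7048.
Average steady-state concentration ∝ 1/CL, so new value = 54.0 / 0.7048 = 76.6 mg/L.

76.6 mg/L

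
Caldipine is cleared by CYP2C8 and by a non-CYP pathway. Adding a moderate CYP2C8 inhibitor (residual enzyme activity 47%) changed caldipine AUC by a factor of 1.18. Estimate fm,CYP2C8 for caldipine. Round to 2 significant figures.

Call the CYP2C8 fraction fm. After the interaction, CL_new/CL_old = fm × 0.47 + (1 − fm).
AUC ratio = 1 / (new CL fraction), so new CL fraction = 1 / 1.18 = 0.8475.
fm × 0.47 + 1 − fm = 0.8475  ⇒  fm × (0.47 − 1) = −0.1525  ⇒  fm = 0.29.

0.29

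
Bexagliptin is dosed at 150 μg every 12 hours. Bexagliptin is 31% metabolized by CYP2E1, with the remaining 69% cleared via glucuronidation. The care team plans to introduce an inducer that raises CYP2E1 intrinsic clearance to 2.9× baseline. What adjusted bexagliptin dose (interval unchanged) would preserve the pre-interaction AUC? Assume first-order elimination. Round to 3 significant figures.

The CYP2E1 pathway (31% of clearance) increases to 2.9× activity: 0.31 × 2.9 = 0.899.
Non-CYP routes (69%) are unchanged.
New clearance relative to baseline: 0.899 + 0.69 = 1.589.
Css,avg = (dose rate)/CL, so holding Css fixed requires dose ∝ CL: 150 × 1.589 = 238 μg.

238 μg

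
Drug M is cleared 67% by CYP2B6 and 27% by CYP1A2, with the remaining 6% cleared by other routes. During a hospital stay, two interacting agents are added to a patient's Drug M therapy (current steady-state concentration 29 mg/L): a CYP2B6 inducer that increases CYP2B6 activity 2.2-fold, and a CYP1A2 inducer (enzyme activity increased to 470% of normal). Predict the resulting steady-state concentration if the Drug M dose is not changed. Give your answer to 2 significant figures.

10 mg/L

The CYP2B6 pathway (67% of clearance) rises to 2.2× activity: 0.67 × 2.2 = 1.474.
The CYP1A2 pathway (27% of clearance) increases to 4.7× activity: 0.27 × 4.7 = 1.269.
Non-CYP routes (6%) are unchanged.
CL_new/CL_old = 1.474 + 1.269 + 0.06 = 2.803.
New steady-state concentration = 29 / 2.803 = 10 mg/L (concentration scales inversely with clearance).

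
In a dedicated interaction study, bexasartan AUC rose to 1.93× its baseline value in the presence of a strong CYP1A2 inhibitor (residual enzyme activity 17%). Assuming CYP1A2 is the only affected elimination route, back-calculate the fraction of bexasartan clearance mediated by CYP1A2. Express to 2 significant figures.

0.58

CL'/CL = 1 / 1.93 = 0.5181
0.17·fm + (1 − fm) = 0.5181
fm = (0.5181 − 1) / (0.17 − 1) = 0.58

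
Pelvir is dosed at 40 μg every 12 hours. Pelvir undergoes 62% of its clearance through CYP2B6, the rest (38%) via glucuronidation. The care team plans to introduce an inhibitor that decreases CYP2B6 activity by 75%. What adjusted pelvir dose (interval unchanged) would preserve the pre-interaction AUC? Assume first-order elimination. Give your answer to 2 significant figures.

21 μg

CYP2B6: 0.62 × 0.25 = 0.155
Other: 0.38 (unchanged)
New clearance relative to baseline: 0.155 + 0.38 = 0.535.
Css,avg = (dose rate)/CL, so holding Css fixed requires dose ∝ CL: 40 × 0.535 = 21 μg.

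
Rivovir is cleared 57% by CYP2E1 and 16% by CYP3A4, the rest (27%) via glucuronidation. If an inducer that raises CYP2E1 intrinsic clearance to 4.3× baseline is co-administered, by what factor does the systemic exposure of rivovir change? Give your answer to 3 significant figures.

The CYP2E1 pathway (57% of clearance) is boosted to 4.3× activity: 0.57 × 4.3 = 2.451.
CYP3A4 (16%) and the residual 27% are unaffected.
Relative clearance = 2.451 + 0.16 + 0.27 = 2.881.
Systemic exposure is inversely proportional to clearance, so the fold-change is 1 / 2.881 = 0.347.

0.347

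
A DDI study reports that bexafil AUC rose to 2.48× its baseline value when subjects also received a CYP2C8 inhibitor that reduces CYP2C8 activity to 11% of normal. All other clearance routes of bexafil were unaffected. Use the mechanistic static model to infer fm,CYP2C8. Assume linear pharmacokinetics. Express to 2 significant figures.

Call the CYP2C8 fraction fm. After the interaction, CL_new/CL_old = fm × 0.11 + (1 − fm).
AUC ratio = 1 / (new CL fraction), so new CL fraction = 1 / 2.48 = 0.4032.
fm × 0.11 + 1 − fm = 0.4032  ⇒  fm × (0.11 − 1) = −0.5968  ⇒  fm = 0.67.

0.67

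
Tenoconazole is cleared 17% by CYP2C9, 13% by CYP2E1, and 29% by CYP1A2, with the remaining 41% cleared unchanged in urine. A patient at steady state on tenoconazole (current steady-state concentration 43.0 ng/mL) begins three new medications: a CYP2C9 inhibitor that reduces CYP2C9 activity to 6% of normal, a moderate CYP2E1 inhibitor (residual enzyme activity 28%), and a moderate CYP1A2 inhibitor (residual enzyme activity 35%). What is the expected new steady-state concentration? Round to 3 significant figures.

77.0 ng/mL

The CYP2C9 pathway (17% of clearance) drops to 0.06× activity: 0.17 × 0.06 = 0.0102.
The CYP2E1 pathway (13% of clearance) is reduced to 0.28× activity: 0.13 × 0.28 = 0.0364.
The CYP1A2 pathway (29% of clearance) falls to 0.35× activity: 0.29 × 0.35 = 0.1015.
The remaining 41% of clearance is unaffected.
New clearance relative to baseline: 0.0102 + 0.0364 + 0.1015 + 0.41 = 0.5581.
Dividing the baseline by the relative clearance: 43.0 / 0.5581 = 77.0 ng/mL.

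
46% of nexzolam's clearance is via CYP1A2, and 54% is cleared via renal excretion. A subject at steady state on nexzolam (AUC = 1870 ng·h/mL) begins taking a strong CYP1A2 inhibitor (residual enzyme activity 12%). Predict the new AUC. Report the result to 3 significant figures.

The CYP1A2 pathway (46% of clearance) falls to 0.12× activity: 0.46 × 0.12 = 0.0552.
Non-CYP routes (54%) are unchanged.
CL_new/CL_old = 0.0552 + 0.54 = 0.5952.
AUC ∝ 1/CL, so new value = 1870 / 0.5952 = 3.14 × 10³ ng·h/mL.

3.14 × 10³ ng·h/mL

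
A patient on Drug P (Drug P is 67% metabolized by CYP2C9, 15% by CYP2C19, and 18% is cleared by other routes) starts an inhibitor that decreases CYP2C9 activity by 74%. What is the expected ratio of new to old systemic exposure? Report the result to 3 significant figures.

CYP2C9: 0.67 × 0.26 = 0.1742
CYP2C19: 0.15 (unchanged)
Other: 0.18 (unchanged)
Relative clearance = 0.1742 + 0.15 + 0.18 = 0.5042.
Systemic exposure is inversely proportional to clearance, so the fold-change is 1 / 0.5042 = 1.98.

1.98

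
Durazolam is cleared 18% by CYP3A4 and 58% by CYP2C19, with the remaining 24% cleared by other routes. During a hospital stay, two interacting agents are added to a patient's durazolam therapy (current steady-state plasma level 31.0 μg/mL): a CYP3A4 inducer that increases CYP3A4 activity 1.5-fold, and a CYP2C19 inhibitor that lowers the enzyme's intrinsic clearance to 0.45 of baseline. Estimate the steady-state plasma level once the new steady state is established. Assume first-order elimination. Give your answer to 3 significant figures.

40.2 μg/mL

The CYP3A4 pathway (18% of clearance) rises to 1.5× activity: 0.18 × 1.5 = 0.27.
The CYP2C19 pathway (58% of clearance) falls to 0.45× activity: 0.58 × 0.45 = 0.261.
Non-CYP routes (24%) are unchanged.
CL_new/CL_old = 0.27 + 0.261 + 0.24 = 0.771.
Dividing the baseline by the relative clearance: 31.0 / 0.771 = 40.2 μg/mL.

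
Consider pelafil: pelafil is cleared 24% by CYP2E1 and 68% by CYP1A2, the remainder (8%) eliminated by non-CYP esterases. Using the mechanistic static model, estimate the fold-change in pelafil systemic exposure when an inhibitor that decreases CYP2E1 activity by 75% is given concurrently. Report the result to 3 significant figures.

1.22

The CYP2E1 pathway (24% of clearance) falls to 0.25× activity: 0.24 × 0.25 = 0.06.
CYP1A2 (68%) and the residual 8% are unaffected.
CL_new/CL_old = 0.06 + 0.68 + 0.08 = 0.82.
Since systemic exposure ∝ 1/CL, the ratio is 1 / 0.82 = 1.22.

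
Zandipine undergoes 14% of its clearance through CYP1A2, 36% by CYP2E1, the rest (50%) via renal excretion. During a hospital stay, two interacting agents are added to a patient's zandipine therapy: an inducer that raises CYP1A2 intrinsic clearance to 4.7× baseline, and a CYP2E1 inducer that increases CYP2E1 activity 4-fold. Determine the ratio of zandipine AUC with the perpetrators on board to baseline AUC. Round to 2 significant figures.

The CYP1A2 pathway (14% of clearance) rises to 4.7× activity: 0.14 × 4.7 = 0.658.
The CYP2E1 pathway (36% of clearance) increases to 4× activity: 0.36 × 4 = 1.44.
The remaining 50% of clearance is unaffected.
CL_new/CL_old = 0.658 + 1.44 + 0.5 = 2.598.
Net AUC ratio = 1 / 2.598 = 0.38.

0.38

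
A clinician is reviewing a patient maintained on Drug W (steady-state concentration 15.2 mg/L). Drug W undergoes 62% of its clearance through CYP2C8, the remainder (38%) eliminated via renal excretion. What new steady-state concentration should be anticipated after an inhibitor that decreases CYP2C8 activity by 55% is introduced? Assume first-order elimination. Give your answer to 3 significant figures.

CYP2C8: 0.62 × 0.45 = 0.279
Other: 0.38 (unchanged)
Relative clearance = 0.279 + 0.38 = 0.659.
Steady-state concentration ∝ 1/CL, so new value = 15.2 / 0.659 = 23.1 mg/L.

23.1 mg/L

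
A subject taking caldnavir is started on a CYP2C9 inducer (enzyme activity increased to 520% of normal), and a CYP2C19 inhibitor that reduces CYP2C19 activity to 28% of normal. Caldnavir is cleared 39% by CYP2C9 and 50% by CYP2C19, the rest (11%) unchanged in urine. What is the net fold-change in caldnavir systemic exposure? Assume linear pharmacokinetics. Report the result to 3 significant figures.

The CYP2C9 pathway (39% of clearance) increases to 5.2× activity: 0.39 × 5.2 = 2.028.
The CYP2C19 pathway (50% of clearance) falls to 0.28× activity: 0.5 × 0.28 = 0.14.
Non-CYP routes (11%) are unchanged.
CL_new/CL_old = 2.028 + 0.14 + 0.11 = 2.278.
Systemic exposure ∝ 1/CL: fold-change = 1 / 2.278 = 0.439.

0.439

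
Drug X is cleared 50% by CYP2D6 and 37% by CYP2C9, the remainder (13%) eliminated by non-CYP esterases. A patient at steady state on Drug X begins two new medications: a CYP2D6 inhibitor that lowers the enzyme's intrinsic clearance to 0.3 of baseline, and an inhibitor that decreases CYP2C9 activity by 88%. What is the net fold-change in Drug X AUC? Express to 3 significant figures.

3.08

The CYP2D6 pathway (50% of clearance) is reduced to 0.3× activity: 0.5 × 0.3 = 0.15.
The CYP2C9 pathway (37% of clearance) drops to 0.12× activity: 0.37 × 0.12 = 0.0444.
Non-CYP routes (13%) are unchanged.
CL_new/CL_old = 0.15 + 0.0444 + 0.13 = 0.3244.
Because AUC varies inversely with clearance, the combined effect is 1 / 0.3244 = 3.08.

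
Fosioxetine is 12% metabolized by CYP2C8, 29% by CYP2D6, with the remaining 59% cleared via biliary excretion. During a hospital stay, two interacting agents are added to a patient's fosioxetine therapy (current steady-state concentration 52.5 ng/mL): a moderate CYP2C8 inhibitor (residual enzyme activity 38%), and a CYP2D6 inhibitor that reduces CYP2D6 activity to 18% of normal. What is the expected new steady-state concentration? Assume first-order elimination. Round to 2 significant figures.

76 ng/mL

The CYP2C8 pathway (12% of clearance) is reduced to 0.38× activity: 0.12 × 0.38 = 0.0456.
The CYP2D6 pathway (29% of clearance) drops to 0.18× activity: 0.29 × 0.18 = 0.0522.
The remaining 59% of clearance is unaffected.
New clearance relative to baseline: 0.0456 + 0.0522 + 0.59 = 0.6878.
Dividing the baseline by the relative clearance: 52.5 / 0.6878 = 76 ng/mL.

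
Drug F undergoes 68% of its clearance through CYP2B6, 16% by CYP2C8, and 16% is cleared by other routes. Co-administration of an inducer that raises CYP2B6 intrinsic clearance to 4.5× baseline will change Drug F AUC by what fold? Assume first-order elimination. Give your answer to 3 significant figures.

The CYP2B6 pathway (68% of clearance) is boosted to 4.5× activity: 0.68 × 4.5 = 3.06.
CYP2C8 (16%) and the residual 16% are unaffected.
Relative clearance = 3.06 + 0.16 + 0.16 = 3.38.
AUC ratio = CL_old/CL_new = 1 / 3.38 = 0.296.

0.296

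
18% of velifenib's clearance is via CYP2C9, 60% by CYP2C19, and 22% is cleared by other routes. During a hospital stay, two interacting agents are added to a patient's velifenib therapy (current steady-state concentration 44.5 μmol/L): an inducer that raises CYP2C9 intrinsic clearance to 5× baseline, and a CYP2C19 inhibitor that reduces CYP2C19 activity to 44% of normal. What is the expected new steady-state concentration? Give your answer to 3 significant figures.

CYP2C9: 0.18 × 5 = 0.9
CYP2C19: 0.6 × 0.44 = 0.264
Other: 0.22 (unchanged)
CL_new/CL_old = 0.9 + 0.264 + 0.22 = 1.384.
Steady-state concentration ∝ 1/CL: new value = 44.5 / 1.384 = 32.2 μmol/L.

32.2 μmol/L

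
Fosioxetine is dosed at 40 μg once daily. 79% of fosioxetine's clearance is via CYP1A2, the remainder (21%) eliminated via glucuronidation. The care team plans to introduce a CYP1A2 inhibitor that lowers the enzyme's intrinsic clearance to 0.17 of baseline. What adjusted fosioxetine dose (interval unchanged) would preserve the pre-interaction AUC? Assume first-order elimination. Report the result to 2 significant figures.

The CYP1A2 pathway (79% of clearance) is reduced to 0.17× activity: 0.79 × 0.17 = 0.1343.
Non-CYP routes (21%) are unchanged.
Relative clearance = 0.1343 + 0.21 = 0.3443.
To maintain the same steady-state level, dose must scale with clearance: new dose = 40 × 0.3443 = 14 μg.

14 μg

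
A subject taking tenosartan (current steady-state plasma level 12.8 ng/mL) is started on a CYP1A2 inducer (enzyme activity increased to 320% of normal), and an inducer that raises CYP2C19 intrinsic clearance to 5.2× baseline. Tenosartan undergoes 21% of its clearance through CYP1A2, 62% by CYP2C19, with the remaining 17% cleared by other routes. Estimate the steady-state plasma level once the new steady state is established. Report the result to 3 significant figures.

3.15 ng/mL

CYP1A2: 0.21 × 3.2 = 0.672
CYP2C19: 0.62 × 5.2 = 3.224
Other: 0.17 (unchanged)
New clearance relative to baseline: 0.672 + 3.224 + 0.17 = 4.066.
Steady-state plasma level ∝ 1/CL: new value = 12.8 / 4.066 = 3.15 ng/mL.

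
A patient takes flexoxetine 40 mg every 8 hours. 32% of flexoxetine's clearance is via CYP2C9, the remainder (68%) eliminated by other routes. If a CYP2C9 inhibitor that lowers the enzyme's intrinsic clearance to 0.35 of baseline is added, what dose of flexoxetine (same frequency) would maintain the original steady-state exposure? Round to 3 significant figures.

The CYP2C9 pathway (32% of clearance) falls to 0.35× activity: 0.32 × 0.35 = 0.112.
Non-CYP routes (68%) are unchanged.
CL_new/CL_old = 0.112 + 0.68 = 0.792.
To maintain the same steady-state level, dose must scale with clearance: new dose = 40 × 0.792 = 31.7 mg.

31.7 mg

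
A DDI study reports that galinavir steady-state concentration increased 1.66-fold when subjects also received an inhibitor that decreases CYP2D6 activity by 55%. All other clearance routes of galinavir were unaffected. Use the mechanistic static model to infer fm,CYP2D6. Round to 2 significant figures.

0.72

Write x for the fraction cleared via CYP2D6. The observed steady-state concentration change means clearance fell to 1/1.66 = 0.6024 of baseline.
Setting x·0.45 + (1 − x) = 0.6024 and solving: x = (0.6024 − 1)/(0.45 − 1) = 0.72.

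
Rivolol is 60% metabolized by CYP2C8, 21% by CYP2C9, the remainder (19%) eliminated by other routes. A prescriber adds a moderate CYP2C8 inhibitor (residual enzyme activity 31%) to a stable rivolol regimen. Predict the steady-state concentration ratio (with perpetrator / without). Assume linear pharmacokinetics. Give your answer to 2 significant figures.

The CYP2C8 pathway (60% of clearance) drops to 0.31× activity: 0.6 × 0.31 = 0.186.
CYP2C9 (21%) and the residual 19% are unaffected.
New clearance relative to baseline: 0.186 + 0.21 + 0.19 = 0.586.
Steady-state concentration ratio = CL_old/CL_new = 1 / 0.586 = 1.7.

1.7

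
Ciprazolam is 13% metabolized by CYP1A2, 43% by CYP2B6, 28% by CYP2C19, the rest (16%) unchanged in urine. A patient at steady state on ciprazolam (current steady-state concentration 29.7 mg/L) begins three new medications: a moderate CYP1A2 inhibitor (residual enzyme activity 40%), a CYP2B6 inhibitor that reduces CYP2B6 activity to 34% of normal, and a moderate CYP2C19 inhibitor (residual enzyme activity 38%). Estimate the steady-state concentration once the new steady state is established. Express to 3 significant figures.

CYP1A2: 0.13 × 0.4 = 0.052
CYP2B6: 0.43 × 0.34 = 0.1462
CYP2C19: 0.28 × 0.38 = 0.1064
Other: 0.16 (unchanged)
Relative clearance = 0.052 + 0.1462 + 0.1064 + 0.16 = 0.4646.
New steady-state concentration = 29.7 / 0.4646 = 63.9 mg/L (concentration scales inversely with clearance).

63.9 mg/L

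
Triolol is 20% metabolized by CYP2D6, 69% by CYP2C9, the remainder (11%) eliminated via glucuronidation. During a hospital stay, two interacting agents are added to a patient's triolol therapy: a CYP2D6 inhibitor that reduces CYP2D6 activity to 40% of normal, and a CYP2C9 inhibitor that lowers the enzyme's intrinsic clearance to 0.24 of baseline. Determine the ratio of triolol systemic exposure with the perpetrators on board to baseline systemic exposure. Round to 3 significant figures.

CYP2D6: 0.2 × 0.4 = 0.08
CYP2C9: 0.69 × 0.24 = 0.1656
Other: 0.11 (unchanged)
New clearance relative to baseline: 0.08 + 0.1656 + 0.11 = 0.3556.
Systemic exposure ∝ 1/CL: fold-change = 1 / 0.3556 = 2.81.

2.81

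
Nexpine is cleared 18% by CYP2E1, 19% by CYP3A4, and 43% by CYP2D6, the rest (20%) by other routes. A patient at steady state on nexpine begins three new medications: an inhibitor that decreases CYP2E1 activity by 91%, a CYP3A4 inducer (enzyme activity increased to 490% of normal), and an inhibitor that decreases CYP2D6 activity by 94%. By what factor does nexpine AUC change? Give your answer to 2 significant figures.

CYP2E1: 0.18 × 0.09 = 0.0162
CYP3A4: 0.19 × 4.9 = 0.931
CYP2D6: 0.43 × 0.06 = 0.0258
Other: 0.2 (unchanged)
Relative clearance = 0.0162 + 0.931 + 0.0258 + 0.2 = 1.173.
Net AUC ratio = 1 / 1.173 = 0.85.

0.85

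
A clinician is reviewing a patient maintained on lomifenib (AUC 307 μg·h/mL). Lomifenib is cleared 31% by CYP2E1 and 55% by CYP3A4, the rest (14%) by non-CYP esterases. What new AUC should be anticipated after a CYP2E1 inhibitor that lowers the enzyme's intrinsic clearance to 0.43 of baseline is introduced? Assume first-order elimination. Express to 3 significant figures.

373 μg·h/mL

The CYP2E1 pathway (31% of clearance) falls to 0.43× activity: 0.31 × 0.43 = 0.1333.
CYP3A4 (55%) and the residual 14% are unaffected.
CL_new/CL_old = 0.1333 + 0.55 + 0.14 = 0.8233.
AUC ∝ 1/CL, so new value = 307 / 0.8233 = 373 μg·h/mL.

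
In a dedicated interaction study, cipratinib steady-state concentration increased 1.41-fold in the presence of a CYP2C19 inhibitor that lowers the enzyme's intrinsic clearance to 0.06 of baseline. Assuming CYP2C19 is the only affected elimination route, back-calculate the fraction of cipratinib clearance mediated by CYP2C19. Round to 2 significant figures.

Write x for the fraction cleared via CYP2C19. The observed steady-state concentration change means clearance fell to 1/1.41 = 0.7092 of baseline.
Only the CYP2C19 route changed, so 0.7092 = x·0.06 + (1 − x), giving x = 0.31.

0.31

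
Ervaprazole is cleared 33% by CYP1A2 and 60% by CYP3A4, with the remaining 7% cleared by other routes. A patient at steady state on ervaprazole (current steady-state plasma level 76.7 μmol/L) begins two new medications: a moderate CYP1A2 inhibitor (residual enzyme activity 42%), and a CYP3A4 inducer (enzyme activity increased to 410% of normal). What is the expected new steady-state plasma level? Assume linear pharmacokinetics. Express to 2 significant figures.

29 μmol/L

The CYP1A2 pathway (33% of clearance) is reduced to 0.42× activity: 0.33 × 0.42 = 0.1386.
The CYP3A4 pathway (60% of clearance) rises to 4.1× activity: 0.6 × 4.1 = 2.46.
The remaining 7% of clearance is unaffected.
CL_new/CL_old = 0.1386 + 2.46 + 0.07 = 2.6686.
New steady-state plasma level = 76.7 / 2.6686 = 29 μmol/L (concentration scales inversely with clearance).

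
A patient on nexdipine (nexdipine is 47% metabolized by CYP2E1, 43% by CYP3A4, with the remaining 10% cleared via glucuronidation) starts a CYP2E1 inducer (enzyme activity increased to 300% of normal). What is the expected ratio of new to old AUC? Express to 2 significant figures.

CYP2E1: 0.47 × 3 = 1.41
CYP3A4: 0.43 (unchanged)
Other: 0.1 (unchanged)
CL_new/CL_old = 1.41 + 0.43 + 0.1 = 1.94.
AUC ratio = CL_old/CL_new = 1 / 1.94 = 0.52.

0.52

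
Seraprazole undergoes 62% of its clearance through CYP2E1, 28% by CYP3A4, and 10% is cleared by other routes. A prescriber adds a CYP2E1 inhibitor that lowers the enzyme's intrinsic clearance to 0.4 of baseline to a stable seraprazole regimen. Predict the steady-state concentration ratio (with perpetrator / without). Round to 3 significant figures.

The CYP2E1 pathway (62% of clearance) falls to 0.4× activity: 0.62 × 0.4 = 0.248.
CYP3A4 (28%) and the residual 10% are unaffected.
New clearance relative to baseline: 0.248 + 0.28 + 0.1 = 0.628.
Steady-state concentration is inversely proportional to clearance, so the fold-change is 1 / 0.628 = 1.59.

1.59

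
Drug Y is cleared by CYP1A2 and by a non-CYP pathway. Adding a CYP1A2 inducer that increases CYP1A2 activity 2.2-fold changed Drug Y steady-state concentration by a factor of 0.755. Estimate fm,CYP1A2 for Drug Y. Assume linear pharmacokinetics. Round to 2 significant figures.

0.27

CL'/CL = 1 / 0.755 = 1.325
2.2·fm + (1 − fm) = 1.325
fm = (1.325 − 1) / (2.2 − 1) = 0.27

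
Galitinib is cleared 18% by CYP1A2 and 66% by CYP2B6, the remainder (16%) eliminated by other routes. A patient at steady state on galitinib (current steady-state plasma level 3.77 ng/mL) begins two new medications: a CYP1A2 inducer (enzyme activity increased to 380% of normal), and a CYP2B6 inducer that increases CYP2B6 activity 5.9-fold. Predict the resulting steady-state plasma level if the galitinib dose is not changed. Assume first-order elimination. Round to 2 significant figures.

The CYP1A2 pathway (18% of clearance) is boosted to 3.8× activity: 0.18 × 3.8 = 0.684.
The CYP2B6 pathway (66% of clearance) increases to 5.9× activity: 0.66 × 5.9 = 3.894.
The remaining 16% of clearance is unaffected.
Relative clearance = 0.684 + 3.894 + 0.16 = 4.738.
New steady-state plasma level = 3.77 / 4.738 = 0.80 ng/mL (concentration scales inversely with clearance).

0.80 ng/mL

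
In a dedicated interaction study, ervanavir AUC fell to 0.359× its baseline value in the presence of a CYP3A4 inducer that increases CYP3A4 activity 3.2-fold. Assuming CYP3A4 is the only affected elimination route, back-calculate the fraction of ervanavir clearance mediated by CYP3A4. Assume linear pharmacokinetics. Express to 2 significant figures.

CL'/CL = 1 / 0.359 = 2.786
3.2·fm + (1 − fm) = 2.786
fm = (2.786 − 1) / (3.2 − 1) = 0.81

0.81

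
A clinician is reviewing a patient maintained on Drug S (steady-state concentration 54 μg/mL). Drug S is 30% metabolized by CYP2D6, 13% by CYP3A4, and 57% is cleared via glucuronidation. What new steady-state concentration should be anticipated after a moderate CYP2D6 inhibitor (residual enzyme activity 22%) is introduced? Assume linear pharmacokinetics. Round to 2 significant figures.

70 μg/mL

The CYP2D6 pathway (30% of clearance) falls to 0.22× activity: 0.3 × 0.22 = 0.066.
CYP3A4 (13%) and the residual 57% are unaffected.
Relative clearance = 0.066 + 0.13 + 0.57 = 0.766.
Steady-state concentration ∝ 1/CL, so new value = 54 / 0.766 = 70 μg/mL.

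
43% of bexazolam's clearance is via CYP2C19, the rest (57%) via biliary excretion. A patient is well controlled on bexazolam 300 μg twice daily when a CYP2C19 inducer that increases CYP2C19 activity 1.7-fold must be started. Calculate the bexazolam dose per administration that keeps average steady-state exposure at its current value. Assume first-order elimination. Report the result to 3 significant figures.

390 μg

The CYP2C19 pathway (43% of clearance) is boosted to 1.7× activity: 0.43 × 1.7 = 0.731.
Non-CYP routes (57%) are unchanged.
New clearance relative to baseline: 0.731 + 0.57 = 1.301.
To maintain the same steady-state level, dose must scale with clearance: new dose = 300 × 1.301 = 390 μg.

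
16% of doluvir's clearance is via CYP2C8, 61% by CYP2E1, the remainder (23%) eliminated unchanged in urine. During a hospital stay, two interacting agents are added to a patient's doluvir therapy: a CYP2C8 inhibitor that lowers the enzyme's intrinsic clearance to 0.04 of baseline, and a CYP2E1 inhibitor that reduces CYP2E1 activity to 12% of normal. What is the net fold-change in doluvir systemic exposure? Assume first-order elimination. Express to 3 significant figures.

3.23

CYP2C8: 0.16 × 0.04 = 0.0064
CYP2E1: 0.61 × 0.12 = 0.0732
Other: 0.23 (unchanged)
New clearance relative to baseline: 0.0064 + 0.0732 + 0.23 = 0.3096.
Because systemic exposure varies inversely with clearance, the combined effect is 1 / 0.3096 = 3.23.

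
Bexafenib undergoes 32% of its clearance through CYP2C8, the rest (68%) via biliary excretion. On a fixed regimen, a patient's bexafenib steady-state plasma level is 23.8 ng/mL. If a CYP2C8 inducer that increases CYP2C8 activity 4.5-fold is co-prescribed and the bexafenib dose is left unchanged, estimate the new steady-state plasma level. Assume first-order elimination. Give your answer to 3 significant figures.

The CYP2C8 pathway (32% of clearance) increases to 4.5× activity: 0.32 × 4.5 = 1.44.
The remaining 68% of clearance is unaffected.
Relative clearance = 1.44 + 0.68 = 2.12.
With dosing unchanged, steady-state plasma level scales as 1/CL: 23.8 / 2.12 = 11.2 ng/mL.

11.2 ng/mL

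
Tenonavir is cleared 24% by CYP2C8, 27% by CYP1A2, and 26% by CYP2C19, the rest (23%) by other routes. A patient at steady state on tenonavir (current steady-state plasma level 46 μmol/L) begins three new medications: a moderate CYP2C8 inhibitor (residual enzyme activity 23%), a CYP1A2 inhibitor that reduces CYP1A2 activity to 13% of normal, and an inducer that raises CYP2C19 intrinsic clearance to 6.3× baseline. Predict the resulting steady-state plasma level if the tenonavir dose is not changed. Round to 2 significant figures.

The CYP2C8 pathway (24% of clearance) is reduced to 0.23× activity: 0.24 × 0.23 = 0.0552.
The CYP1A2 pathway (27% of clearance) falls to 0.13× activity: 0.27 × 0.13 = 0.0351.
The CYP2C19 pathway (26% of clearance) is boosted to 6.3× activity: 0.26 × 6.3 = 1.638.
The remaining 23% of clearance is unaffected.
CL_new/CL_old = 0.0552 + 0.0351 + 1.638 + 0.23 = 1.9583.
Dividing the baseline by the relative clearance: 46 / 1.9583 = 23 μmol/L.

23 μmol/L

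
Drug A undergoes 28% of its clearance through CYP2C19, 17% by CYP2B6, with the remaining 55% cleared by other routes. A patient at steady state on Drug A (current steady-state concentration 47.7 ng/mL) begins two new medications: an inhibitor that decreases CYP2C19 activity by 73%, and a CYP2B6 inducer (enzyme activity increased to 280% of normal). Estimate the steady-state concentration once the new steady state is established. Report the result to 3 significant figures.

43.3 ng/mL

The CYP2C19 pathway (28% of clearance) falls to 0.27× activity: 0.28 × 0.27 = 0.0756.
The CYP2B6 pathway (17% of clearance) is boosted to 2.8× activity: 0.17 × 2.8 = 0.476.
Non-CYP routes (55%) are unchanged.
New clearance relative to baseline: 0.0756 + 0.476 + 0.55 = 1.1016.
New steady-state concentration = 47.7 / 1.1016 = 43.3 ng/mL (concentration scales inversely with clearance).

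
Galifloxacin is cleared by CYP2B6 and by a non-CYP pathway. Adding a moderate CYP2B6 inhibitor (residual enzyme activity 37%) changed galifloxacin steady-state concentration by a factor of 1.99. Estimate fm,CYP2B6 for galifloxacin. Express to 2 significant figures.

0.79

Let x = fm,CYP2B6. Because steady-state concentration ∝ 1/CL, relative clearance fell to 1/1.99 = 0.5025.
Setting x·0.37 + (1 − x) = 0.5025 and solving: x = (0.5025 − 1)/(0.37 − 1) = 0.79.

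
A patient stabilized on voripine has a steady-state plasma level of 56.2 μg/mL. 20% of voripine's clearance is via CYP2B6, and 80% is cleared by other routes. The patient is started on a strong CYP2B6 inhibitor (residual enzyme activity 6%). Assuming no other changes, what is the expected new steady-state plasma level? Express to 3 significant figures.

The CYP2B6 pathway (20% of clearance) falls to 0.06× activity: 0.2 × 0.06 = 0.012.
Non-CYP routes (80%) are unchanged.
New clearance relative to baseline: 0.012 + 0.8 = 0.812.
Steady-state plasma level ∝ 1/CL, so new value = 56.2 / 0.812 = 69.2 μg/mL.

69.2 μg/mL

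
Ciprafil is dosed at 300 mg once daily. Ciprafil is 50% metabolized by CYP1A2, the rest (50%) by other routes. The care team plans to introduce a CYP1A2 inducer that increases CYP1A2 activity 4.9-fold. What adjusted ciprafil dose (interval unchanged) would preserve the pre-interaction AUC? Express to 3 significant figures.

CYP1A2: 0.5 × 4.9 = 2.45
Other: 0.5 (unchanged)
New clearance relative to baseline: 2.45 + 0.5 = 2.95.
To maintain the same steady-state level, dose must scale with clearance: new dose = 300 × 2.95 = 885 mg.

885 mg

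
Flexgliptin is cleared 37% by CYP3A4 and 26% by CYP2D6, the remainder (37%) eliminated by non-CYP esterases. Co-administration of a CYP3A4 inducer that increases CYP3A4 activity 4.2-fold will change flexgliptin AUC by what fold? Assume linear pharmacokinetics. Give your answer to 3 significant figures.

The CYP3A4 pathway (37% of clearance) is boosted to 4.2× activity: 0.37 × 4.2 = 1.554.
CYP2D6 (26%) and the residual 37% are unaffected.
New clearance relative to baseline: 1.554 + 0.26 + 0.37 = 2.184.
AUC ratio = CL_old/CL_new = 1 / 2.184 = 0.458.

0.458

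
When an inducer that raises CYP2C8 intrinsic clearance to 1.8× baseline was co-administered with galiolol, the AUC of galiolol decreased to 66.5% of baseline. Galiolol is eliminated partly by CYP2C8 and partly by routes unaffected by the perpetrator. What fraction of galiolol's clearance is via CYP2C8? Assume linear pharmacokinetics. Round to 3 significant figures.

Let fm be the CYP2C8 fraction. New clearance relative to baseline = fm × 1.8 + (1 − fm).
AUC ratio = 1 / (new CL fraction), so new CL fraction = 1 / 0.665 = 1.504.
fm × 1.8 + 1 − fm = 1.504  ⇒  fm × (1.8 − 1) = 0.5038  ⇒  fm = 0.630.

0.630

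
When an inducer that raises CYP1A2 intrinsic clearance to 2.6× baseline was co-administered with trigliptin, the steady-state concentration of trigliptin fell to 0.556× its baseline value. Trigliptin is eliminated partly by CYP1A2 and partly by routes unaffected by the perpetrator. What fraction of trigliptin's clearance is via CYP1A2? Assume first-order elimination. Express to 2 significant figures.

Call the CYP1A2 fraction fm. After the interaction, CL_new/CL_old = fm × 2.6 + (1 − fm).
Steady-state concentration ratio = 1 / (new CL fraction), so new CL fraction = 1 / 0.556 = 1.799.
fm × 2.6 + 1 − fm = 1.799  ⇒  fm × (2.6 − 1) = 0.7986  ⇒  fm = 0.50.

0.50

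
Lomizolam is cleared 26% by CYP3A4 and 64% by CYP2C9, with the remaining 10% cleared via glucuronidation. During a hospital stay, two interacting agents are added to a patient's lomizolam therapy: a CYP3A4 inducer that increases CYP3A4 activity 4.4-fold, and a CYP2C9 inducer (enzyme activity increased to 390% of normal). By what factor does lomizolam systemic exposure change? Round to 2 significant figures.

CYP3A4: 0.26 × 4.4 = 1.144
CYP2C9: 0.64 × 3.9 = 2.496
Other: 0.1 (unchanged)
Relative clearance = 1.144 + 2.496 + 0.1 = 3.74.
Because systemic exposure varies inversely with clearance, the combined effect is 1 / 3.74 = 0.27.

0.27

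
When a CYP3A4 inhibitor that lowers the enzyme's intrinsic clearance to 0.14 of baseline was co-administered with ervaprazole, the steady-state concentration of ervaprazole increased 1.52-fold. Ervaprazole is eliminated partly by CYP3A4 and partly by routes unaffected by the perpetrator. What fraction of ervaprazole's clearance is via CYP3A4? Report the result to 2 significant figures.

0.40

CL'/CL = 1 / 1.52 = 0.6579
0.14·fm + (1 − fm) = 0.6579
fm = (0.6579 − 1) / (0.14 − 1) = 0.40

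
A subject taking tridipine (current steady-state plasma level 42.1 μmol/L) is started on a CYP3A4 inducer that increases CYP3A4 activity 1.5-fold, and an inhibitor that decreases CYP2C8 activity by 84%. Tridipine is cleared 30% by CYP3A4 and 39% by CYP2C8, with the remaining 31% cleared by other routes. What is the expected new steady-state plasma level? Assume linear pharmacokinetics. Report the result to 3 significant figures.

The CYP3A4 pathway (30% of clearance) rises to 1.5× activity: 0.3 × 1.5 = 0.45.
The CYP2C8 pathway (39% of clearance) falls to 0.16× activity: 0.39 × 0.16 = 0.0624.
Non-CYP routes (31%) are unchanged.
CL_new/CL_old = 0.45 + 0.0624 + 0.31 = 0.8224.
New steady-state plasma level = 42.1 / 0.8224 = 51.2 μmol/L (concentration scales inversely with clearance).

51.2 μmol/L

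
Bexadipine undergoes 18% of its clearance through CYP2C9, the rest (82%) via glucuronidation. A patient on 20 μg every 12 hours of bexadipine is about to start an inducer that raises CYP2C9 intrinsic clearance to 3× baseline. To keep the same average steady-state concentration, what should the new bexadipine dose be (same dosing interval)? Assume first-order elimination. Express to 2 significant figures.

27 μg

The CYP2C9 pathway (18% of clearance) increases to 3× activity: 0.18 × 3 = 0.54.
Non-CYP routes (82%) are unchanged.
CL_new/CL_old = 0.54 + 0.82 = 1.36.
Exposure is unchanged when dose changes in proportion to clearance. New dose = 20 μg × 1.36 = 27 μg.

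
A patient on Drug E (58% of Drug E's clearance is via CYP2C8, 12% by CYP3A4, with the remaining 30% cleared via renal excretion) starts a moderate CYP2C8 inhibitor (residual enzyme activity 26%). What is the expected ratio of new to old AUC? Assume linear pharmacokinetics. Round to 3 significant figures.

1.75

The CYP2C8 pathway (58% of clearance) falls to 0.26× activity: 0.58 × 0.26 = 0.1508.
CYP3A4 (12%) and the residual 30% are unaffected.
Relative clearance = 0.1508 + 0.12 + 0.3 = 0.5708.
Since AUC ∝ 1/CL, the ratio is 1 / 0.5708 = 1.75.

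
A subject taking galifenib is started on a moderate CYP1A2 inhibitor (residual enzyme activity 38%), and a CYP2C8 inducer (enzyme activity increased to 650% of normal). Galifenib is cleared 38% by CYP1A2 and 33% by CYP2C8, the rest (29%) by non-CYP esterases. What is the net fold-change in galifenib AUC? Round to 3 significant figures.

0.388

CYP1A2: 0.38 × 0.38 = 0.1444
CYP2C8: 0.33 × 6.5 = 2.145
Other: 0.29 (unchanged)
CL_new/CL_old = 0.1444 + 2.145 + 0.29 = 2.5794.
Because AUC varies inversely with clearance, the combined effect is 1 / 2.5794 = 0.388.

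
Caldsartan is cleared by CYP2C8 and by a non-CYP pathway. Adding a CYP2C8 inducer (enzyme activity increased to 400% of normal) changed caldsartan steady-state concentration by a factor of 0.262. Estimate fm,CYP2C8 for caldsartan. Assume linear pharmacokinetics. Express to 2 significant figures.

0.94

Let fm be the CYP2C8 fraction. New clearance relative to baseline = fm × 4 + (1 − fm).
Steady-state concentration ratio = 1 / (new CL fraction), so new CL fraction = 1 / 0.262 = 3.817.
fm × 4 + 1 − fm = 3.817  ⇒  fm × (4 − 1) = 2.817  ⇒  fm = 0.94.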